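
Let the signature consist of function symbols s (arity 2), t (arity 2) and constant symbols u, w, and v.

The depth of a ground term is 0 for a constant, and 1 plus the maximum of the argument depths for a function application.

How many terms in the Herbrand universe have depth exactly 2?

Count level by level. With function symbols s/2, t/2, the terms of depth ≤ k are the 3 constants together with each function applied to depth-≤(k−1) tuples, so N_k = 3 + N_{k-1}^2 + N_{k-1}^2.
N_0 = 3
N_1 = 3 + 3^2 + 3^2 = 21
N_2 = 3 + 21^2 + 21^2 = 885
Terms of depth exactly 2: N_2 − N_1 = 885 − 21 = 864.

864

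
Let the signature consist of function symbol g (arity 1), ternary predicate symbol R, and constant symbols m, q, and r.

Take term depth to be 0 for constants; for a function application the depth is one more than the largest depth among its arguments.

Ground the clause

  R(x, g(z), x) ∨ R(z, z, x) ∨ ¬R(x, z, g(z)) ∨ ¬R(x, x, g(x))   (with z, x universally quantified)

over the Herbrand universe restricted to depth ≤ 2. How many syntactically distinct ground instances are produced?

Ground terms of depth ≤ 2:
  Let N_k = |{terms of depth ≤ k}|. Then N_0 = 3 and N_k = 3 + N_{k-1} for k ≥ 1 (one summand per function symbol, arity giving the exponent).
  N_0 = 3
  N_1 = 3 + 3 = 6
  N_2 = 3 + 6 = 9
  Explicitly: m, q, r, g(m), g(q), g(r), g(g(m)), g(g(q)), g(g(r)).
So there are 9 ground terms available for substitution.
The clause has 2 distinct variables (z, x), each appearing in the body. In the free term algebra distinct substitutions yield syntactically distinct ground instances.
Number of ground instances = 9^2 = 81.

81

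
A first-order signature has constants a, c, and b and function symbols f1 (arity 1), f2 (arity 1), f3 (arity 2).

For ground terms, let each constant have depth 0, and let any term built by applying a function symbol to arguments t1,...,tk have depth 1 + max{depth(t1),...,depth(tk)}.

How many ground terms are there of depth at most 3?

If N_k denotes the number of depth-≤k ground terms, the 3 constants give N_0 = 3, and each function symbol of arity r contributes N_{k-1}^r new terms at level k: N_k = 3 + N_{k-1} + N_{k-1} + N_{k-1}^2.
N_0 = 3
N_1 = 3 + 3 + 3 + 3^2 = 18
N_2 = 3 + 18 + 18 + 18^2 = 363
N_3 = 3 + 363 + 363 + 363^2 = 132498

132498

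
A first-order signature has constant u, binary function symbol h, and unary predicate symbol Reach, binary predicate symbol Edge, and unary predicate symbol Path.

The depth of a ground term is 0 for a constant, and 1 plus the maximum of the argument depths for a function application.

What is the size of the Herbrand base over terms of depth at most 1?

First count ground terms of depth ≤ 1.
Count level by level. With function symbols h/2, the terms of depth ≤ k are the 1 constant together with each function applied to depth-≤(k−1) tuples, so N_k = 1 + N_{k-1}^2.
N_0 = 1
N_1 = 1 + 1^2 = 2
Explicitly: u, h(u, u).
So |H| = 2.
For each predicate symbol, the number of ground atoms is |H| raised to its arity; summing:
  Reach: 2;  Edge: 2^2 = 4;  Path: 2
Total ground atoms: 2 + 4 + 2 = 8.

8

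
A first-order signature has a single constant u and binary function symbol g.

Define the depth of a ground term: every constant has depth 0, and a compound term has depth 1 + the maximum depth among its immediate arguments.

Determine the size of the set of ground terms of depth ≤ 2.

Let N_k = |{terms of depth ≤ k}|. Then N_0 = 1 and N_k = 1 + N_{k-1}^2 for k ≥ 1 (one summand per function symbol, arity giving the exponent).
N_0 = 1
N_1 = 1 + 1^2 = 2
N_2 = 1 + 2^2 = 5

5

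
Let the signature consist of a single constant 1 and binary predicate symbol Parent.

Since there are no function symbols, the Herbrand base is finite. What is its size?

With no function symbols, the Herbrand universe is just the 1 constant.
Ground atoms per predicate: Parent: 1^2 = 1.
Herbrand base size = 1 = 1.

1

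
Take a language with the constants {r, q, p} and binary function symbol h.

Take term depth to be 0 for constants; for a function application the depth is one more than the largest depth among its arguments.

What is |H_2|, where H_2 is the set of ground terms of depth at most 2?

147

Write N_k for the number of ground terms of depth ≤ k. A term of depth ≤ k is either a constant or a function symbol applied to arguments of depth ≤ k−1, so N_k = 3 + N_{k-1}^2.
N_0 = 3
N_1 = 3 + 3^2 = 12
N_2 = 3 + 12^2 = 147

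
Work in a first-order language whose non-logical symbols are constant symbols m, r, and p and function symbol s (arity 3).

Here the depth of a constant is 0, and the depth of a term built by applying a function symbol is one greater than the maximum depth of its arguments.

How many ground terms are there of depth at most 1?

30

Let N_k count ground terms of depth at most k. Each non-constant term of depth ≤ k is some function symbol applied to depth-≤(k−1) arguments, giving N_k = 3 + N_{k-1}^3.
N_0 = 3
N_1 = 3 + 3^3 = 30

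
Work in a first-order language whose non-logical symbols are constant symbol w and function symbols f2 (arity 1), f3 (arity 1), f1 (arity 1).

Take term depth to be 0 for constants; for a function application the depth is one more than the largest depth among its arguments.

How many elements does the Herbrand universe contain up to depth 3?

Let N_k = |{terms of depth ≤ k}|. Then N_0 = 1 and N_k = 1 + N_{k-1} + N_{k-1} + N_{k-1} for k ≥ 1 (one summand per function symbol, arity giving the exponent).
N_0 = 1
N_1 = 1 + 1 + 1 + 1 = 4
N_2 = 1 + 4 + 4 + 4 = 13
N_3 = 1 + 13 + 13 + 13 = 40

40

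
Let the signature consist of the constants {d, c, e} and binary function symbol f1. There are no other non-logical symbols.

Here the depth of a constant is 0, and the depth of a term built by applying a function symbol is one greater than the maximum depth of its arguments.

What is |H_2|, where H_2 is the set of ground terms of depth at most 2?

147

Write N_k for the number of ground terms of depth ≤ k. A term of depth ≤ k is either a constant or a function symbol applied to arguments of depth ≤ k−1, so N_k = 3 + N_{k-1}^2.
N_0 = 3
N_1 = 3 + 3^2 = 12
N_2 = 3 + 12^2 = 147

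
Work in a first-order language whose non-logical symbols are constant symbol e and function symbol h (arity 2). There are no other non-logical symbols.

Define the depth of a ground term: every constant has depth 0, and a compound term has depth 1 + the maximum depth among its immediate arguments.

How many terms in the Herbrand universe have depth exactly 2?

Write N_k for the number of ground terms of depth ≤ k. A term of depth ≤ k is either a constant or a function symbol applied to arguments of depth ≤ k−1, so N_k = 1 + N_{k-1}^2.
N_0 = 1
N_1 = 1 + 1^2 = 2
N_2 = 1 + 2^2 = 5
Terms of depth exactly 2: N_2 − N_1 = 5 − 2 = 3.

3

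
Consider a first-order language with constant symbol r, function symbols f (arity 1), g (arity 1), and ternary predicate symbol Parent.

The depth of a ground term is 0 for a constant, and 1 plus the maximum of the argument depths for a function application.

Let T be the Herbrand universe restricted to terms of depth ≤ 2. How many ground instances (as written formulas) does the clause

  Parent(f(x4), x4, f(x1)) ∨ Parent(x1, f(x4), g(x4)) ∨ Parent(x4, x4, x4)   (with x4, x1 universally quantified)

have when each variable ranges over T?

Ground terms of depth ≤ 2:
  Let N_k = |{terms of depth ≤ k}|. Then N_0 = 1 and N_k = 1 + N_{k-1} + N_{k-1} for k ≥ 1 (one summand per function symbol, arity giving the exponent).
  N_0 = 1
  N_1 = 1 + 1 + 1 = 3
  N_2 = 1 + 3 + 3 = 7
  Explicitly: r, f(r), f(f(r)), f(g(r)), g(r), g(f(r)), g(g(r)).
So there are 7 ground terms available for substitution.
The clause has 2 distinct variables (x4, x1), each appearing in the body. In the free term algebra distinct substitutions yield syntactically distinct ground instances.
Number of ground instances = 7^2 = 49.

49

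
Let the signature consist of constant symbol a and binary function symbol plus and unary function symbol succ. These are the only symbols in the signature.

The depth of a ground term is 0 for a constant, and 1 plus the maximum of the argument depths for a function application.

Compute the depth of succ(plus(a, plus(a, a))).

depth(plus(a, a)) = 1 + max(0, 0) = 1
depth(plus(a, plus(a, a))) = 1 + max(0, 1) = 2
depth(succ(plus(a, plus(a, a)))) = 1 + depth(plus(a, plus(a, a))) = 1 + 2 = 3

3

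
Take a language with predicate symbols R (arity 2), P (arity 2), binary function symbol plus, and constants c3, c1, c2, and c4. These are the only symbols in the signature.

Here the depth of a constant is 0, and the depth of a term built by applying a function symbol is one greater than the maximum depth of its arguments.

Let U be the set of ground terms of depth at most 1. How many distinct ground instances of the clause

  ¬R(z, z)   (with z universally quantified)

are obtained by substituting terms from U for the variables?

20

Ground terms of depth ≤ 1:
  Let N_k = |{terms of depth ≤ k}|. Then N_0 = 4 and N_k = 4 + N_{k-1}^2 for k ≥ 1 (one summand per function symbol, arity giving the exponent).
  N_0 = 4
  N_1 = 4 + 4^2 = 20
So there are 20 ground terms available for substitution.
There is 1 variable to instantiate (z),  occurring in at least one literal, so different choices give different ground instances.
Number of ground instances = 20.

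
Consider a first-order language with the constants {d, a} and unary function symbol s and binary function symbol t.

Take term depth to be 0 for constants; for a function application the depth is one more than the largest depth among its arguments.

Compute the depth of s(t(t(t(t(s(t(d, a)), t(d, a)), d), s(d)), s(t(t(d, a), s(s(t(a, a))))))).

depth(t(d, a)) = 1 + max(0, 0) = 1
depth(s(t(d, a))) = 1 + depth(t(d, a)) = 1 + 1 = 2
depth(t(s(t(d, a)), t(d, a))) = 1 + max(2, 1) = 3
depth(t(t(s(t(d, a)), t(d, a)), d)) = 1 + max(3, 0) = 4
depth(s(d)) = 1 + depth(d) = 1 + 0 = 1
depth(t(t(t(s(t(d, a)), t(d, a)), d), s(d))) = 1 + max(4, 1) = 5
depth(t(a, a)) = 1 + max(0, 0) = 1
depth(s(t(a, a))) = 1 + depth(t(a, a)) = 1 + 1 = 2
depth(s(s(t(a, a)))) = 1 + depth(s(t(a, a))) = 1 + 2 = 3
depth(t(t(d, a), s(s(t(a, a))))) = 1 + max(1, 3) = 4
depth(s(t(t(d, a), s(s(t(a, a)))))) = 1 + depth(t(t(d, a), s(s(t(a, a))))) = 1 + 4 = 5
depth(t(t(t(t(s(t(d, a)), t(d, a)), d), s(d)), s(t(t(d, a), s(s(t(a, a))))))) = 1 + max(5, 5) = 6
depth(s(t(t(t(t(s(t(d, a)), t(d, a)), d), s(d)), s(t(t(d, a), s(s(t(a, a)))))))) = 1 + depth(t(t(t(t(s(t(d, a)), t(d, a)), d), s(d)), s(t(t(d, a), s(s(t(a, a))))))) = 1 + 6 = 7

7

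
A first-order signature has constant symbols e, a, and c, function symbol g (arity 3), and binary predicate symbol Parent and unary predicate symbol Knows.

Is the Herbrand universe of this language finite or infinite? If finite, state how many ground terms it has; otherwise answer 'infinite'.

The signature has at least one function symbol (g, arity 3) and at least one constant (e).
Iterating g gives infinitely many distinct ground terms: e, g(e, e, e), g(g(e, e, e), g(e, e, e), g(e, e, e)), ...
So the Herbrand universe is infinite.

infinite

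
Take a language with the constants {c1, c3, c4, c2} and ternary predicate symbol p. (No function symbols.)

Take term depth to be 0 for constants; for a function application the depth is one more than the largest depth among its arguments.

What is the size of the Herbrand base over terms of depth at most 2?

First count ground terms of depth ≤ 2.
With no function symbols every ground term is a constant, so there are exactly 4 ground terms at every depth bound.
N_0 = 4
N_1 = 4
N_2 = 4
So |H| = 4.
A ground atom is a predicate applied to a tuple of terms from H, so the count is the sum over predicates of |H|^arity:
  p: 4^3 = 64
Total ground atoms: 64.

64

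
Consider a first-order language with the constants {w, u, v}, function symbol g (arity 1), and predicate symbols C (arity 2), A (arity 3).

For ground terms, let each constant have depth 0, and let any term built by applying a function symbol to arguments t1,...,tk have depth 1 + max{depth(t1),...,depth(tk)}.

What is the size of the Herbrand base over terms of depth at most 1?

252

First count ground terms of depth ≤ 1.
If N_k denotes the number of depth-≤k ground terms, the 3 constants give N_0 = 3, and each function symbol of arity r contributes N_{k-1}^r new terms at level k: N_k = 3 + N_{k-1}.
N_0 = 3
N_1 = 3 + 3 = 6
Explicitly: w, u, v, g(w), g(u), g(v).
So |H| = 6.
For each predicate symbol, the number of ground atoms is |H| raised to its arity; summing:
  C: 6^2 = 36;  A: 6^3 = 216
Total ground atoms: 36 + 216 = 252.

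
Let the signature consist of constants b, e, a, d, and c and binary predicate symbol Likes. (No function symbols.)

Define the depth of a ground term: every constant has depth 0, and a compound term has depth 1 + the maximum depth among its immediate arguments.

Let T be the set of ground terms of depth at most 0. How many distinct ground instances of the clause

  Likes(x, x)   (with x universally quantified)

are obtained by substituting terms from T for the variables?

Ground terms of depth ≤ 0:
  With no function symbols every ground term is a constant, so there are exactly 5 ground terms at every depth bound.
  N_0 = 5
So there are 5 ground terms available for substitution.
The clause has 1 distinct variable (x), which appears in the body. In the free term algebra distinct substitutions yield syntactically distinct ground instances.
Number of ground instances = 5.

5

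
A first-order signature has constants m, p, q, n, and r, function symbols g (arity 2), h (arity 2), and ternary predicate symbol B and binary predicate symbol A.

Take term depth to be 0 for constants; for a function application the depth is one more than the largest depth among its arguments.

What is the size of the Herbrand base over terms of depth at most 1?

First count ground terms of depth ≤ 1.
Count level by level. With function symbols g/2, h/2, the terms of depth ≤ k are the 5 constants together with each function applied to depth-≤(k−1) tuples, so N_k = 5 + N_{k-1}^2 + N_{k-1}^2.
N_0 = 5
N_1 = 5 + 5^2 + 5^2 = 55
So |H| = 55.
Ground atoms are formed by filling each argument slot of a predicate with a term from H, so an r-ary predicate gives |H|^r atoms:
  B: 55^3 = 166375;  A: 55^2 = 3025
Total ground atoms: 166375 + 3025 = 169400.

169400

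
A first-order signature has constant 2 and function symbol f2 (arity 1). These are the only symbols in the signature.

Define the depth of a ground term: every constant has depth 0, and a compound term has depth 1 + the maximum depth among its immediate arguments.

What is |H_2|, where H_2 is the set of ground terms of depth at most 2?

If N_k denotes the number of depth-≤k ground terms, the 1 constant gives N_0 = 1, and each function symbol of arity r contributes N_{k-1}^r new terms at level k: N_k = 1 + N_{k-1}.
N_0 = 1
N_1 = 1 + 1 = 2
N_2 = 1 + 2 = 3
Explicitly: 2, f2(2), f2(f2(2)).

3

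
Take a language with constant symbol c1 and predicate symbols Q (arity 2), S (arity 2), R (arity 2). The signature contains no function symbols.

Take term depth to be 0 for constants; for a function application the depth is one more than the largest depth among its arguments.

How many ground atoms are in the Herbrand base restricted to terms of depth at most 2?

3

First count ground terms of depth ≤ 2.
With no function symbols every ground term is a constant, so there is exactly 1 ground term at every depth bound.
N_0 = 1
N_1 = 1
N_2 = 1
So |H| = 1.
Ground atoms are formed by filling each argument slot of a predicate with a term from H, so an r-ary predicate gives |H|^r atoms:
  Q: 1^2 = 1;  S: 1^2 = 1;  R: 1^2 = 1
Total ground atoms: 1 + 1 + 1 = 3.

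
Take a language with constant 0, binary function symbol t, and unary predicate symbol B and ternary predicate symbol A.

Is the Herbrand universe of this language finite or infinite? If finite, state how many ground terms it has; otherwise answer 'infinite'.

The signature has at least one function symbol (t, arity 2) and at least one constant (0).
Iterating t gives infinitely many distinct ground terms: 0, t(0, 0), t(t(0, 0), t(0, 0)), ...
So the Herbrand universe is infinite.

infinite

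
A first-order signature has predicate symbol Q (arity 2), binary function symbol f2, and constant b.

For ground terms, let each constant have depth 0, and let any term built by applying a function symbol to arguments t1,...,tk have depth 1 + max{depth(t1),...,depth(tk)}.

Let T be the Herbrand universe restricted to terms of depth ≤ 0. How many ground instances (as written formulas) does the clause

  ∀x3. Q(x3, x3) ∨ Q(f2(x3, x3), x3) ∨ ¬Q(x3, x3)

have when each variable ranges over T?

1

Ground terms of depth ≤ 0:
  Let N_k count ground terms of depth at most k. Each non-constant term of depth ≤ k is some function symbol applied to depth-≤(k−1) arguments, giving N_k = 1 + N_{k-1}^2.
  N_0 = 1
So there is exactly 1 ground term available for substitution.
There is 1 variable to instantiate (x3),  occurring in at least one literal, so different choices give different ground instances.
Number of ground instances = 1.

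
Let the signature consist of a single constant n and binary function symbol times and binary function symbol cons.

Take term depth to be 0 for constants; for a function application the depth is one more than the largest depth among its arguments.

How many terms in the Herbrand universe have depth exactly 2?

Write N_k for the number of ground terms of depth ≤ k. A term of depth ≤ k is either a constant or a function symbol applied to arguments of depth ≤ k−1, so N_k = 1 + N_{k-1}^2 + N_{k-1}^2.
N_0 = 1
N_1 = 1 + 1^2 + 1^2 = 3
N_2 = 1 + 3^2 + 3^2 = 19
Terms of depth exactly 2: N_2 − N_1 = 19 − 3 = 16.

16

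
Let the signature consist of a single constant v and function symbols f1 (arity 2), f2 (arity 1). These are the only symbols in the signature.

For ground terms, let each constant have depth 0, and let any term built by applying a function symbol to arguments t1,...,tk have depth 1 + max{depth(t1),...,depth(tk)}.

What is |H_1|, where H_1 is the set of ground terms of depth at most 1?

Let N_k count ground terms of depth at most k. Each non-constant term of depth ≤ k is some function symbol applied to depth-≤(k−1) arguments, giving N_k = 1 + N_{k-1}^2 + N_{k-1}.
N_0 = 1
N_1 = 1 + 1^2 + 1 = 3

3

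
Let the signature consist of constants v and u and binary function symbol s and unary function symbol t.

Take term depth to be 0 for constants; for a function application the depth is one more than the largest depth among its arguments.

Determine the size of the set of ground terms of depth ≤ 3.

Let N_k = |{terms of depth ≤ k}|. Then N_0 = 2 and N_k = 2 + N_{k-1}^2 + N_{k-1} for k ≥ 1 (one summand per function symbol, arity giving the exponent).
N_0 = 2
N_1 = 2 + 2^2 + 2 = 8
N_2 = 2 + 8^2 + 8 = 74
N_3 = 2 + 74^2 + 74 = 5552

5552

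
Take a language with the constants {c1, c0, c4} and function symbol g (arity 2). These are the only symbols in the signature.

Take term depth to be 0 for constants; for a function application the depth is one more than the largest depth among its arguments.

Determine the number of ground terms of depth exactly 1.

9

Count level by level. With function symbols g/2, the terms of depth ≤ k are the 3 constants together with each function applied to depth-≤(k−1) tuples, so N_k = 3 + N_{k-1}^2.
N_0 = 3
N_1 = 3 + 3^2 = 12
Terms of depth exactly 1: N_1 − N_0 = 12 − 3 = 9.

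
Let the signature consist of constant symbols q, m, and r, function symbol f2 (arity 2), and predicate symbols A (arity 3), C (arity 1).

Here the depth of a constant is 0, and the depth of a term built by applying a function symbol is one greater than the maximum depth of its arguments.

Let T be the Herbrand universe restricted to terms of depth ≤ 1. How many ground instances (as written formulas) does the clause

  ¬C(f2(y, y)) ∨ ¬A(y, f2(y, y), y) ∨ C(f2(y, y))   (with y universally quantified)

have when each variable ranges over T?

12

Ground terms of depth ≤ 1:
  Let N_k = |{terms of depth ≤ k}|. Then N_0 = 3 and N_k = 3 + N_{k-1}^2 for k ≥ 1 (one summand per function symbol, arity giving the exponent).
  N_0 = 3
  N_1 = 3 + 3^2 = 12
  Explicitly: q, m, r, f2(q, q), f2(q, m), f2(q, r), f2(m, q), f2(m, m), f2(m, r), f2(r, q), f2(r, m), f2(r, r).
So there are 12 ground terms available for substitution.
The body mentions the single quantified variable y; since ground terms form a free algebra, no two substitutions collapse to the same formula.
Number of ground instances = 12.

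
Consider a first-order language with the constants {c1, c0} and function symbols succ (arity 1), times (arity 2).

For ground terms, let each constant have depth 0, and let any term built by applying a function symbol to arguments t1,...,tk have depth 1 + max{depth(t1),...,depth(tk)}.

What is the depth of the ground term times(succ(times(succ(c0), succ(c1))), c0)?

4

depth(succ(c0)) = 1 + depth(c0) = 1 + 0 = 1
depth(succ(c1)) = 1 + depth(c1) = 1 + 0 = 1
depth(times(succ(c0), succ(c1))) = 1 + max(1, 1) = 2
depth(succ(times(succ(c0), succ(c1)))) = 1 + depth(times(succ(c0), succ(c1))) = 1 + 2 = 3
depth(times(succ(times(succ(c0), succ(c1))), c0)) = 1 + max(3, 0) = 4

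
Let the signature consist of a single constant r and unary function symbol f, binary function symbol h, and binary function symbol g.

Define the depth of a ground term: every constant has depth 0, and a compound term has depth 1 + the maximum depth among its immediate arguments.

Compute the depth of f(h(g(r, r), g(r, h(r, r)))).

depth(g(r, r)) = 1 + max(0, 0) = 1
depth(h(r, r)) = 1 + max(0, 0) = 1
depth(g(r, h(r, r))) = 1 + max(0, 1) = 2
depth(h(g(r, r), g(r, h(r, r)))) = 1 + max(1, 2) = 3
depth(f(h(g(r, r), g(r, h(r, r))))) = 1 + depth(h(g(r, r), g(r, h(r, r)))) = 1 + 3 = 4

4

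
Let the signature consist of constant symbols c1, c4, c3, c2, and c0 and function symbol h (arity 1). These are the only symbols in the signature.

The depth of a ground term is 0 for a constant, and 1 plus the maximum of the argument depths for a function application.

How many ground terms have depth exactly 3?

If N_k denotes the number of depth-≤k ground terms, the 5 constants give N_0 = 5, and each function symbol of arity r contributes N_{k-1}^r new terms at level k: N_k = 5 + N_{k-1}.
N_0 = 5
N_1 = 5 + 5 = 10
N_2 = 5 + 10 = 15
N_3 = 5 + 15 = 20
Terms of depth exactly 3: N_3 − N_2 = 20 − 15 = 5.

5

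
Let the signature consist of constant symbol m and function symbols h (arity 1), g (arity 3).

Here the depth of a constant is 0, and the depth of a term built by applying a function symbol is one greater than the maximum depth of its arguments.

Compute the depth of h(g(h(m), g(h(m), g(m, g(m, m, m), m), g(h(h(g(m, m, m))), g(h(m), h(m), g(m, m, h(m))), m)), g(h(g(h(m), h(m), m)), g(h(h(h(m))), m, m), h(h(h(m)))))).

7

depth(h(m)) = 1 + depth(m) = 1 + 0 = 1
depth(g(m, m, m)) = 1 + max(0, 0, 0) = 1
depth(g(m, g(m, m, m), m)) = 1 + max(0, 1, 0) = 2
depth(h(g(m, m, m))) = 1 + depth(g(m, m, m)) = 1 + 1 = 2
depth(h(h(g(m, m, m)))) = 1 + depth(h(g(m, m, m))) = 1 + 2 = 3
depth(g(m, m, h(m))) = 1 + max(0, 0, 1) = 2
depth(g(h(m), h(m), g(m, m, h(m)))) = 1 + max(1, 1, 2) = 3
depth(g(h(h(g(m, m, m))), g(h(m), h(m), g(m, m, h(m))), m)) = 1 + max(3, 3, 0) = 4
depth(g(h(m), g(m, g(m, m, m), m), g(h(h(g(m, m, m))), g(h(m), h(m), g(m, m, h(m))), m))) = 1 + max(1, 2, 4) = 5
depth(g(h(m), h(m), m)) = 1 + max(1, 1, 0) = 2
depth(h(g(h(m), h(m), m))) = 1 + depth(g(h(m), h(m), m)) = 1 + 2 = 3
depth(h(h(m))) = 1 + depth(h(m)) = 1 + 1 = 2
depth(h(h(h(m)))) = 1 + depth(h(h(m))) = 1 + 2 = 3
depth(g(h(h(h(m))), m, m)) = 1 + max(3, 0, 0) = 4
depth(g(h(g(h(m), h(m), m)), g(h(h(h(m))), m, m), h(h(h(m))))) = 1 + max(3, 4, 3) = 5
depth(g(h(m), g(h(m), g(m, g(m, m, m), m), g(h(h(g(m, m, m))), g(h(m), h(m), g(m, m, h(m))), m)), g(h(g(h(m), h(m), m)), g(h(h(h(m))), m, m), h(h(h(m)))))) = 1 + max(1, 5, 5) = 6
depth(h(g(h(m), g(h(m), g(m, g(m, m, m), m), g(h(h(g(m, m, m))), g(h(m), h(m), g(m, m, h(m))), m)), g(h(g(h(m), h(m), m)), g(h(h(h(m))), m, m), h(h(h(m))))))) = 1 + depth(g(h(m), g(h(m), g(m, g(m, m, m), m), g(h(h(g(m, m, m))), g(h(m), h(m), g(m, m, h(m))), m)), g(h(g(h(m), h(m), m)), g(h(h(h(m))), m, m), h(h(h(m)))))) = 1 + 6 = 7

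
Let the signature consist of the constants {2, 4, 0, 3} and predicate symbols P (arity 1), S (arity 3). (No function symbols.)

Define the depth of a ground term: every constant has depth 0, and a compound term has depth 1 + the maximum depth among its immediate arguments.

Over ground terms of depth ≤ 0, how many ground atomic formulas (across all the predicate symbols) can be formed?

First count ground terms of depth ≤ 0.
With no function symbols every ground term is a constant, so there are exactly 4 ground terms at every depth bound.
N_0 = 4
So |H| = 4.
A ground atom is a predicate applied to a tuple of terms from H, so the count is the sum over predicates of |H|^arity:
  P: 4;  S: 4^3 = 64
Total ground atoms: 4 + 64 = 68.

68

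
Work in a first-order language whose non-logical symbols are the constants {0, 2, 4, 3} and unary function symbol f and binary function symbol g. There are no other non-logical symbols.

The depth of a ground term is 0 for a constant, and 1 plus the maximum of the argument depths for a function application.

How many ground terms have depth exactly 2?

Count level by level. With function symbols f/1, g/2, the terms of depth ≤ k are the 4 constants together with each function applied to depth-≤(k−1) tuples, so N_k = 4 + N_{k-1} + N_{k-1}^2.
N_0 = 4
N_1 = 4 + 4 + 4^2 = 24
N_2 = 4 + 24 + 24^2 = 604
Terms of depth exactly 2: N_2 − N_1 = 604 − 24 = 580.

580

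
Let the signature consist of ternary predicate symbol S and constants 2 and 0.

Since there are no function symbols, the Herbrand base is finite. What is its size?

8

With no function symbols, the Herbrand universe is just the 2 constants.
Ground atoms per predicate: S: 2^3 = 8.
Herbrand base size = 8 = 8.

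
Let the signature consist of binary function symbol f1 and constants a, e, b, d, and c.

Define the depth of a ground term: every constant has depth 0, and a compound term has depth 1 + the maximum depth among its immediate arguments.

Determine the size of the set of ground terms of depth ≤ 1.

30

If N_k denotes the number of depth-≤k ground terms, the 5 constants give N_0 = 5, and each function symbol of arity r contributes N_{k-1}^r new terms at level k: N_k = 5 + N_{k-1}^2.
N_0 = 5
N_1 = 5 + 5^2 = 30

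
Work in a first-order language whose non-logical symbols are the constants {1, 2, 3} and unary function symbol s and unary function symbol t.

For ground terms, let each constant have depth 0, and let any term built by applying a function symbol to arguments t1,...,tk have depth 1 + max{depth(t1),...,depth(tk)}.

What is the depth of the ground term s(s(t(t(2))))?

4

depth(t(2)) = 1 + depth(2) = 1 + 0 = 1
depth(t(t(2))) = 1 + depth(t(2)) = 1 + 1 = 2
depth(s(t(t(2)))) = 1 + depth(t(t(2))) = 1 + 2 = 3
depth(s(s(t(t(2))))) = 1 + depth(s(t(t(2)))) = 1 + 3 = 4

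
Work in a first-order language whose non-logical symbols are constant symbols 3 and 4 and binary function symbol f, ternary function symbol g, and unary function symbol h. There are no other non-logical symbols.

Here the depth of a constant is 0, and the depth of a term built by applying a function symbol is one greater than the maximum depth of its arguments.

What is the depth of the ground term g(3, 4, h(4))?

depth(h(4)) = 1 + depth(4) = 1 + 0 = 1
depth(g(3, 4, h(4))) = 1 + max(0, 0, 1) = 2

2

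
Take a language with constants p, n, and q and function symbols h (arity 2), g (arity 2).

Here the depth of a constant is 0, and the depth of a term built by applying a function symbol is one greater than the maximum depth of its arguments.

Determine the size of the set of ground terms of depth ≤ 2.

Count level by level. With function symbols h/2, g/2, the terms of depth ≤ k are the 3 constants together with each function applied to depth-≤(k−1) tuples, so N_k = 3 + N_{k-1}^2 + N_{k-1}^2.
N_0 = 3
N_1 = 3 + 3^2 + 3^2 = 21
N_2 = 3 + 21^2 + 21^2 = 885

885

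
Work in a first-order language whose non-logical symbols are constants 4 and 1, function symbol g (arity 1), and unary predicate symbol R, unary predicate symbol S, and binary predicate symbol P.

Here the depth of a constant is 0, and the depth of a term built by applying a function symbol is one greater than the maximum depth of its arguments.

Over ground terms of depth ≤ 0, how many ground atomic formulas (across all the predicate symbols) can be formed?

First count ground terms of depth ≤ 0.
Let N_k = |{terms of depth ≤ k}|. Then N_0 = 2 and N_k = 2 + N_{k-1} for k ≥ 1 (one summand per function symbol, arity giving the exponent).
N_0 = 2
So |H| = 2.
Ground atoms are formed by filling each argument slot of a predicate with a term from H, so an r-ary predicate gives |H|^r atoms:
  R: 2;  S: 2;  P: 2^2 = 4
Total ground atoms: 2 + 2 + 4 = 8.

8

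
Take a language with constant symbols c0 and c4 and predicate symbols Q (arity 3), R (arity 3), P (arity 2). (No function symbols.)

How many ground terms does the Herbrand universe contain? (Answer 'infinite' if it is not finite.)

2

There are no function symbols, so every ground term is one of the 2 constants.
The Herbrand universe is {c0, c4}, which is finite with 2 elements.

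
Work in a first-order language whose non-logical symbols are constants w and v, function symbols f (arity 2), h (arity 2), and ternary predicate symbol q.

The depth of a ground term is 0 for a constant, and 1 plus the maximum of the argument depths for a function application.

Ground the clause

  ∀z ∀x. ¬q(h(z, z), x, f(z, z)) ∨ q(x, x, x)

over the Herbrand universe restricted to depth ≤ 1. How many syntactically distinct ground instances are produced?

Ground terms of depth ≤ 1:
  If N_k denotes the number of depth-≤k ground terms, the 2 constants give N_0 = 2, and each function symbol of arity r contributes N_{k-1}^r new terms at level k: N_k = 2 + N_{k-1}^2 + N_{k-1}^2.
  N_0 = 2
  N_1 = 2 + 2^2 + 2^2 = 10
So there are 10 ground terms available for substitution.
Each of z, x ranges independently over the available ground terms, and distinct assignments produce distinct instances.
Number of ground instances = 10^2 = 100.

100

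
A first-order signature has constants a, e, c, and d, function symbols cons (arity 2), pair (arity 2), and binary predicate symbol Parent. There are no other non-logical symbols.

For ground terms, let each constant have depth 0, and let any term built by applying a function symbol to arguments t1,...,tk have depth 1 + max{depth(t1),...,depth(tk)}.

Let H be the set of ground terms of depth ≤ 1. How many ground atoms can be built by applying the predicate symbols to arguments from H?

1296

First count ground terms of depth ≤ 1.
Count level by level. With function symbols cons/2, pair/2, the terms of depth ≤ k are the 4 constants together with each function applied to depth-≤(k−1) tuples, so N_k = 4 + N_{k-1}^2 + N_{k-1}^2.
N_0 = 4
N_1 = 4 + 4^2 + 4^2 = 36
So |H| = 36.
Each predicate of arity r yields |H|^r ground atoms (one per choice of an r-tuple from H):
  Parent: 36^2 = 1296
Total ground atoms: 1296.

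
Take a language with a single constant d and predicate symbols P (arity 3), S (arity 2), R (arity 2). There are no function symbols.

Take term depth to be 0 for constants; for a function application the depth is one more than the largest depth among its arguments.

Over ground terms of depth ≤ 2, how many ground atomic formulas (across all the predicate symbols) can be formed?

First count ground terms of depth ≤ 2.
With no function symbols every ground term is a constant, so there is exactly 1 ground term at every depth bound.
N_0 = 1
N_1 = 1
N_2 = 1
So |H| = 1.
Ground atoms are formed by filling each argument slot of a predicate with a term from H, so an r-ary predicate gives |H|^r atoms:
  P: 1^3 = 1;  S: 1^2 = 1;  R: 1^2 = 1
Total ground atoms: 1 + 1 + 1 = 3.

3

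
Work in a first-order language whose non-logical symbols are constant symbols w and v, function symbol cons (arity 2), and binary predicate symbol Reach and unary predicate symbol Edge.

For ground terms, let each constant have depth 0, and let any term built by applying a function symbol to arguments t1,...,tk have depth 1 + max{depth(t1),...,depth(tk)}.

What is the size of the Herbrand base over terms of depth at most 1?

42

First count ground terms of depth ≤ 1.
Let N_k = |{terms of depth ≤ k}|. Then N_0 = 2 and N_k = 2 + N_{k-1}^2 for k ≥ 1 (one summand per function symbol, arity giving the exponent).
N_0 = 2
N_1 = 2 + 2^2 = 6
Explicitly: w, v, cons(w, w), cons(w, v), cons(v, w), cons(v, v).
So |H| = 6.
Ground atoms are formed by filling each argument slot of a predicate with a term from H, so an r-ary predicate gives |H|^r atoms:
  Reach: 6^2 = 36;  Edge: 6
Total ground atoms: 36 + 6 = 42.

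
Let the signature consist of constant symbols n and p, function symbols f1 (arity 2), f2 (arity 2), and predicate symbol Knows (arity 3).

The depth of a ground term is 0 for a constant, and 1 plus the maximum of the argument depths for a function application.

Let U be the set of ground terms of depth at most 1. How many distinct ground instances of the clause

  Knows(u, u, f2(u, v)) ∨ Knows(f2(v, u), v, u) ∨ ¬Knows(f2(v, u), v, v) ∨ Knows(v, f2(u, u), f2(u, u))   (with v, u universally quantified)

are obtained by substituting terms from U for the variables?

100

Ground terms of depth ≤ 1:
  If N_k denotes the number of depth-≤k ground terms, the 2 constants give N_0 = 2, and each function symbol of arity r contributes N_{k-1}^r new terms at level k: N_k = 2 + N_{k-1}^2 + N_{k-1}^2.
  N_0 = 2
  N_1 = 2 + 2^2 + 2^2 = 10
So there are 10 ground terms available for substitution.
The body mentions every one of the 2 quantified variables; since ground terms form a free algebra, no two substitutions collapse to the same formula.
Number of ground instances = 10^2 = 100.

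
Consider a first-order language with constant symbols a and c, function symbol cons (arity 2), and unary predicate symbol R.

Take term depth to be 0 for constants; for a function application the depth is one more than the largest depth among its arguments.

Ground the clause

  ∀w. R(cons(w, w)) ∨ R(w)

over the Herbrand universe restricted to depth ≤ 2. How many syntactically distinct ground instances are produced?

38

Ground terms of depth ≤ 2:
  If N_k denotes the number of depth-≤k ground terms, the 2 constants give N_0 = 2, and each function symbol of arity r contributes N_{k-1}^r new terms at level k: N_k = 2 + N_{k-1}^2.
  N_0 = 2
  N_1 = 2 + 2^2 = 6
  N_2 = 2 + 6^2 = 38
So there are 38 ground terms available for substitution.
The body mentions the single quantified variable w; since ground terms form a free algebra, no two substitutions collapse to the same formula.
Number of ground instances = 38.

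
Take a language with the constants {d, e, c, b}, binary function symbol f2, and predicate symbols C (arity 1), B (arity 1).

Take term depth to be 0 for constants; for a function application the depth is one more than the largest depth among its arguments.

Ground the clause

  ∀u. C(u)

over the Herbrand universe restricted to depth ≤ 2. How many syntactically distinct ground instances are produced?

404

Ground terms of depth ≤ 2:
  Count level by level. With function symbols f2/2, the terms of depth ≤ k are the 4 constants together with each function applied to depth-≤(k−1) tuples, so N_k = 4 + N_{k-1}^2.
  N_0 = 4
  N_1 = 4 + 4^2 = 20
  N_2 = 4 + 20^2 = 404
So there are 404 ground terms available for substitution.
There is 1 variable to instantiate (u),  occurring in at least one literal, so different choices give different ground instances.
Number of ground instances = 404.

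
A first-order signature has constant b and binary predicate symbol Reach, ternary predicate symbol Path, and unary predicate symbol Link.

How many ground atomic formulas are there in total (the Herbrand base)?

3

With no function symbols, the Herbrand universe is just the 1 constant.
Ground atoms per predicate: Reach: 1^2 = 1, Path: 1^3 = 1, Link: 1.
Herbrand base size = 1 + 1 + 1 = 3.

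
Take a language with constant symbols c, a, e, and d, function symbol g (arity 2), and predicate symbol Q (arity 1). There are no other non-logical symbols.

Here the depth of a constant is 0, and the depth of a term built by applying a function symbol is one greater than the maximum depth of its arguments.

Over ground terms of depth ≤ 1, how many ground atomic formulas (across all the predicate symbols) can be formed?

20

First count ground terms of depth ≤ 1.
If N_k denotes the number of depth-≤k ground terms, the 4 constants give N_0 = 4, and each function symbol of arity r contributes N_{k-1}^r new terms at level k: N_k = 4 + N_{k-1}^2.
N_0 = 4
N_1 = 4 + 4^2 = 20
So |H| = 20.
For each predicate symbol, the number of ground atoms is |H| raised to its arity; summing:
  Q: 20
Total ground atoms: 20.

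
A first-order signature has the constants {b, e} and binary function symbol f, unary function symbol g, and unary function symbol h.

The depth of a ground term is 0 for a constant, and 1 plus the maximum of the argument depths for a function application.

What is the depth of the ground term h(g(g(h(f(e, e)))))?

5

depth(f(e, e)) = 1 + max(0, 0) = 1
depth(h(f(e, e))) = 1 + depth(f(e, e)) = 1 + 1 = 2
depth(g(h(f(e, e)))) = 1 + depth(h(f(e, e))) = 1 + 2 = 3
depth(g(g(h(f(e, e))))) = 1 + depth(g(h(f(e, e)))) = 1 + 3 = 4
depth(h(g(g(h(f(e, e)))))) = 1 + depth(g(g(h(f(e, e))))) = 1 + 4 = 5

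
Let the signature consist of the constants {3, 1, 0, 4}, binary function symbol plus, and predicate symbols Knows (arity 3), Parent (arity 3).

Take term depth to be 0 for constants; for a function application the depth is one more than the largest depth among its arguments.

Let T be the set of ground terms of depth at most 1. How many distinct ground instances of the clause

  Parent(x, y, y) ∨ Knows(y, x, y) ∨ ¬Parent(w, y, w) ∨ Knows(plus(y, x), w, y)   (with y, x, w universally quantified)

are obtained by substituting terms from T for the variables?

Ground terms of depth ≤ 1:
  Write N_k for the number of ground terms of depth ≤ k. A term of depth ≤ k is either a constant or a function symbol applied to arguments of depth ≤ k−1, so N_k = 4 + N_{k-1}^2.
  N_0 = 4
  N_1 = 4 + 4^2 = 20
So there are 20 ground terms available for substitution.
The clause has 3 distinct variables (y, x, w), each appearing in the body. In the free term algebra distinct substitutions yield syntactically distinct ground instances.
Number of ground instances = 20^3 = 8000.

8000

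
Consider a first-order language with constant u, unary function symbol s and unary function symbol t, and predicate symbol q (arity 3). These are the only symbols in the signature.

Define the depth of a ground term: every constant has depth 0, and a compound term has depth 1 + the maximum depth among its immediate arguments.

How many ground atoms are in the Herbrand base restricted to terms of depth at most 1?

27

First count ground terms of depth ≤ 1.
Let N_k = |{terms of depth ≤ k}|. Then N_0 = 1 and N_k = 1 + N_{k-1} + N_{k-1} for k ≥ 1 (one summand per function symbol, arity giving the exponent).
N_0 = 1
N_1 = 1 + 1 + 1 = 3
Explicitly: u, s(u), t(u).
So |H| = 3.
Ground atoms are formed by filling each argument slot of a predicate with a term from H, so an r-ary predicate gives |H|^r atoms:
  q: 3^3 = 27
Total ground atoms: 27.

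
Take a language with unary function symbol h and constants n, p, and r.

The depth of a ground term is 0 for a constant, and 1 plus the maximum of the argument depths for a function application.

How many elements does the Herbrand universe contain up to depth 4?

Let N_k = |{terms of depth ≤ k}|. Then N_0 = 3 and N_k = 3 + N_{k-1} for k ≥ 1 (one summand per function symbol, arity giving the exponent).
N_0 = 3
N_1 = 3 + 3 = 6
N_2 = 3 + 6 = 9
N_3 = 3 + 9 = 12
N_4 = 3 + 12 = 15

15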